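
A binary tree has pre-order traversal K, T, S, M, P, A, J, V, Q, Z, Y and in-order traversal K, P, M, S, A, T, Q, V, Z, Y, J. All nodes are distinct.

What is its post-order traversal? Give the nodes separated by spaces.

P M A S Q Y Z V J T K

The first element of pre-order is the root; it splits in-order into left and right subtrees.
Root K: left subtree has 0 nodes { }, right has 10 {P, M, S, A, T, Q, V, Z, Y, J}.
  Root T: left subtree has 4 nodes {P, M, S, A}, right has 5 {Q, V, Z, Y, J}.
    Root S: left subtree has 2 nodes {P, M}, right has 1 {A}.
      Root M: left subtree has 1 node {P}, right has 0 { }.
    Root J: left subtree has 4 nodes {Q, V, Z, Y}, right has 0 { }.
      Root V: left subtree has 1 node {Q}, right has 2 {Z, Y}.
        Root Z: left subtree has 0 nodes { }, right has 1 {Y}.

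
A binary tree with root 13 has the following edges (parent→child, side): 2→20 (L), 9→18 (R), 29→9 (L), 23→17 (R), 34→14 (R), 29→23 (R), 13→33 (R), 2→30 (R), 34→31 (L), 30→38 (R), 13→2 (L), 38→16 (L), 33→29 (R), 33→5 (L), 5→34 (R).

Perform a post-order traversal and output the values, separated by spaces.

20 16 38 30 2 31 14 34 5 18 9 17 23 29 33 13

Post-order visits the left subtree, then the right subtree, then the node.
At 13: go left to 2.
  At 2: go left to 20.
    20 is a leaf — visit 20.
  At 2: go right to 30.
    At 30: no left child.
    At 30: go right to 38.
      At 38: go left to 16.
        16 is a leaf — visit 16.
      At 38: no right child.
      Visit 38.
    Visit 30.
  Visit 2.
At 13: go right to 33.
  At 33: go left to 5.
    At 5: no left child.
    At 5: go right to 34.
      At 34: go left to 31.
        31 is a leaf — visit 31.
      At 34: go right to 14.
        14 is a leaf — visit 14.
      Visit 34.
    Visit 5.
  At 33: go right to 29.
    At 29: go left to 9.
      At 9: no left child.
      At 9: go right to 18.
        18 is a leaf — visit 18.
      Visit 9.
    At 29: go right to 23.
      At 23: no left child.
      At 23: go right to 17.
        17 is a leaf — visit 17.
      Visit 23.
    Visit 29.
  Visit 33.
Visit 13.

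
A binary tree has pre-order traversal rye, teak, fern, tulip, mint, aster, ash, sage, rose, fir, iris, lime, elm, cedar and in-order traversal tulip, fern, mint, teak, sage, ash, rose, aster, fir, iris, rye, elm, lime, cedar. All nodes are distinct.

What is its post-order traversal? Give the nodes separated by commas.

The first element of pre-order is the root; it splits in-order into left and right subtrees.
Root rye: left subtree has 10 nodes {tulip, fern, mint, teak, sage, ash, rose, aster, fir, iris}, right has 3 {elm, lime, cedar}.
  Root teak: left subtree has 3 nodes {tulip, fern, mint}, right has 6 {sage, ash, rose, aster, fir, iris}.
    Root fern: left subtree has 1 node {tulip}, right has 1 {mint}.
    Root aster: left subtree has 3 nodes {sage, ash, rose}, right has 2 {fir, iris}.
      Root ash: left subtree has 1 node {sage}, right has 1 {rose}.
      Root fir: left subtree has 0 nodes { }, right has 1 {iris}.
  Root lime: left subtree has 1 node {elm}, right has 1 {cedar}.

tulip, mint, fern, sage, rose, ash, iris, fir, aster, teak, elm, cedar, lime, rye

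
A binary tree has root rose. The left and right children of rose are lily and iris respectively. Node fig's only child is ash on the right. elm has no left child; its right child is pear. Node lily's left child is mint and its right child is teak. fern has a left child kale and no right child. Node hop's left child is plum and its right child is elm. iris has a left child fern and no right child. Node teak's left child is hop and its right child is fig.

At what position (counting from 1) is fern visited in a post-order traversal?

Post-order visits the left subtree, then the right subtree, then the node.
At rose: go left to lily.
  At lily: go left to mint.
    mint is a leaf — visit mint.
  At lily: go right to teak.
    At teak: go left to hop.
      At hop: go left to plum.
        plum is a leaf — visit plum.
      At hop: go right to elm.
        At elm: no left child.
        At elm: go right to pear.
          pear is a leaf — visit pear.
        Visit elm.
      Visit hop.
    At teak: go right to fig.
      At fig: no left child.
      At fig: go right to ash.
        ash is a leaf — visit ash.
      Visit fig.
    Visit teak.
  Visit lily.
At rose: go right to iris.
  At iris: go left to fern.
    At fern: go left to kale.
      kale is a leaf — visit kale.
    At fern: no right child.
    Visit fern.
  At iris: no right child.
  Visit iris.
Visit rose.
Full post-order sequence: mint, plum, pear, elm, hop, ash, fig, teak, lily, kale, fern, iris, rose.

11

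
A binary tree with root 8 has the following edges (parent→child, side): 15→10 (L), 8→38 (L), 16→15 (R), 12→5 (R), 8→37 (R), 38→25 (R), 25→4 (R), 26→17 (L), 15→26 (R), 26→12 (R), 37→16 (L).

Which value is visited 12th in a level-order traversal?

Level-order visits nodes level by level from the root, left to right within each level.
Level 0: 8
Level 1: 38, 37
Level 2: 25, 16
Level 3: 4, 15
Level 4: 10, 26
Level 5: 17, 12
Level 6: 5
Full level-order sequence: 8, 38, 37, 25, 16, 4, 15, 10, 26, 17, 12, 5.

5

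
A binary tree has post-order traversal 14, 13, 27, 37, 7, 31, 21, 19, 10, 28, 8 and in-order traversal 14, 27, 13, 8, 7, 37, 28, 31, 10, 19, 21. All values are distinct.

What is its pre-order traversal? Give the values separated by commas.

The last element of post-order is the root; it splits in-order into left and right subtrees.
Root 8: left subtree has 3 nodes {14, 27, 13}, right has 7 {7, 37, 28, 31, 10, 19, 21}.
  Root 27: left subtree has 1 node {14}, right has 1 {13}.
  Root 28: left subtree has 2 nodes {7, 37}, right has 4 {31, 10, 19, 21}.
    Root 7: left subtree has 0 nodes { }, right has 1 {37}.
    Root 10: left subtree has 1 node {31}, right has 2 {19, 21}.
      Root 19: left subtree has 0 nodes { }, right has 1 {21}.

8, 27, 14, 13, 28, 7, 37, 10, 31, 19, 21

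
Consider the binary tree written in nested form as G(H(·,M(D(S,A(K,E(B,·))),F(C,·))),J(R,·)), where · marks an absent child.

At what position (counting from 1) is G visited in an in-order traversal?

In-order visits the left subtree, then the node, then the right subtree.
At G: go left to H.
  At H: no left child.
  Visit H.
  At H: go right to M.
    At M: go left to D.
      At D: go left to S.
        S is a leaf — visit S.
      Visit D.
      At D: go right to A.
        At A: go left to K.
          K is a leaf — visit K.
        Visit A.
        At A: go right to E.
          At E: go left to B.
            B is a leaf — visit B.
          Visit E.
          At E: no right child.
    Visit M.
    At M: go right to F.
      At F: go left to C.
        C is a leaf — visit C.
      Visit F.
      At F: no right child.
Visit G.
At G: go right to J.
  At J: go left to R.
    R is a leaf — visit R.
  Visit J.
  At J: no right child.
Full in-order sequence: H, S, D, K, A, B, E, M, C, F, G, R, J.

11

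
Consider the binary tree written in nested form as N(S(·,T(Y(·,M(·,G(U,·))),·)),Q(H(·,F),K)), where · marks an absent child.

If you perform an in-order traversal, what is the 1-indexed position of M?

In-order visits the left subtree, then the node, then the right subtree.
At N: go left to S.
  At S: no left child.
  Visit S.
  At S: go right to T.
    At T: go left to Y.
      At Y: no left child.
      Visit Y.
      At Y: go right to M.
        At M: no left child.
        Visit M.
        At M: go right to G.
          At G: go left to U.
            U is a leaf — visit U.
          Visit G.
          At G: no right child.
    Visit T.
    At T: no right child.
Visit N.
At N: go right to Q.
  At Q: go left to H.
    At H: no left child.
    Visit H.
    At H: go right to F.
      F is a leaf — visit F.
  Visit Q.
  At Q: go right to K.
    K is a leaf — visit K.
Full in-order sequence: S, Y, M, U, G, T, N, H, F, Q, K.

3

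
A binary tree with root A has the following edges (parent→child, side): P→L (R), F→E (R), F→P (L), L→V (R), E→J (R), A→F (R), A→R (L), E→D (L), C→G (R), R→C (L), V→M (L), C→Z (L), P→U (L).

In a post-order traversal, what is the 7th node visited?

V

Post-order visits the left subtree, then the right subtree, then the node.
At A: go left to R.
  At R: go left to C.
    At C: go left to Z.
      Z is a leaf — visit Z.
    At C: go right to G.
      G is a leaf — visit G.
    Visit C.
  At R: no right child.
  Visit R.
At A: go right to F.
  At F: go left to P.
    At P: go left to U.
      U is a leaf — visit U.
    At P: go right to L.
      At L: no left child.
      At L: go right to V.
        At V: go left to M.
          M is a leaf — visit M.
        At V: no right child.
        Visit V.
      Visit L.
    Visit P.
  At F: go right to E.
    At E: go left to D.
      D is a leaf — visit D.
    At E: go right to J.
      J is a leaf — visit J.
    Visit E.
  Visit F.
Visit A.
Full post-order sequence: Z, G, C, R, U, M, V, L, P, D, J, E, F, A.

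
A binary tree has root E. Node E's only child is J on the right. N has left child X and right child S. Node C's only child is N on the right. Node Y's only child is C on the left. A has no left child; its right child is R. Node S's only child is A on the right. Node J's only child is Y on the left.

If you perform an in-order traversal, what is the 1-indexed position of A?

6

In-order visits the left subtree, then the node, then the right subtree.
At E: no left child.
Visit E.
At E: go right to J.
  At J: go left to Y.
    At Y: go left to C.
      At C: no left child.
      Visit C.
      At C: go right to N.
        At N: go left to X.
          X is a leaf — visit X.
        Visit N.
        At N: go right to S.
          At S: no left child.
          Visit S.
          At S: go right to A.
            At A: no left child.
            Visit A.
            At A: go right to R.
              R is a leaf — visit R.
    Visit Y.
    At Y: no right child.
  Visit J.
  At J: no right child.
Full in-order sequence: E, C, X, N, S, A, R, Y, J.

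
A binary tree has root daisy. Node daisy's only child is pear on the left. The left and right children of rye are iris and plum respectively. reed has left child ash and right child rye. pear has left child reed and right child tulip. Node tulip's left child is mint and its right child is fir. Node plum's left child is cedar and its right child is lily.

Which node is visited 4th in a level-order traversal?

Level-order visits nodes level by level from the root, left to right within each level.
Level 0: daisy
Level 1: pear
Level 2: reed, tulip
Level 3: ash, rye, mint, fir
Level 4: iris, plum
Level 5: cedar, lily
Full level-order sequence: daisy, pear, reed, tulip, ash, rye, mint, fir, iris, plum, cedar, lily.

tulip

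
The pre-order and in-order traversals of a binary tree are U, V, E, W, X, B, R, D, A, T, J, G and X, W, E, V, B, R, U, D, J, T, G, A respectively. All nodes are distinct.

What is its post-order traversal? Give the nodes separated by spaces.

The first element of pre-order is the root; it splits in-order into left and right subtrees.
Root U: left subtree has 6 nodes {X, W, E, V, B, R}, right has 5 {D, J, T, G, A}.
  Root V: left subtree has 3 nodes {X, W, E}, right has 2 {B, R}.
    Root E: left subtree has 2 nodes {X, W}, right has 0 { }.
      Root W: left subtree has 1 node {X}, right has 0 { }.
    Root B: left subtree has 0 nodes { }, right has 1 {R}.
  Root D: left subtree has 0 nodes { }, right has 4 {J, T, G, A}.
    Root A: left subtree has 3 nodes {J, T, G}, right has 0 { }.
      Root T: left subtree has 1 node {J}, right has 1 {G}.

X W E R B V J G T A D U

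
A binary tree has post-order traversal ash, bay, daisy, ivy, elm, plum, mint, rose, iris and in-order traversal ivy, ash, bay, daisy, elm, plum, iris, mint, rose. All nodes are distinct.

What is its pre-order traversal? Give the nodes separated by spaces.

The last element of post-order is the root; it splits in-order into left and right subtrees.
Root iris: left subtree has 6 nodes {ivy, ash, bay, daisy, elm, plum}, right has 2 {mint, rose}.
  Root plum: left subtree has 5 nodes {ivy, ash, bay, daisy, elm}, right has 0 { }.
    Root elm: left subtree has 4 nodes {ivy, ash, bay, daisy}, right has 0 { }.
      Root ivy: left subtree has 0 nodes { }, right has 3 {ash, bay, daisy}.
        Root daisy: left subtree has 2 nodes {ash, bay}, right has 0 { }.
          Root bay: left subtree has 1 node {ash}, right has 0 { }.
  Root rose: left subtree has 1 node {mint}, right has 0 { }.

iris plum elm ivy daisy bay ash rose mint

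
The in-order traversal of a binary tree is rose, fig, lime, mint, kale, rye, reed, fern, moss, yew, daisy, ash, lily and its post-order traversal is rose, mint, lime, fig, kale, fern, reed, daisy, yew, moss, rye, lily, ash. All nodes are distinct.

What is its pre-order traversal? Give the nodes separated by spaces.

ash rye kale fig rose lime mint moss reed fern yew daisy lily

The last element of post-order is the root; it splits in-order into left and right subtrees.
Root ash: left subtree has 11 nodes {rose, fig, lime, mint, kale, rye, reed, fern, moss, yew, daisy}, right has 1 {lily}.
  Root rye: left subtree has 5 nodes {rose, fig, lime, mint, kale}, right has 5 {reed, fern, moss, yew, daisy}.
    Root kale: left subtree has 4 nodes {rose, fig, lime, mint}, right has 0 { }.
      Root fig: left subtree has 1 node {rose}, right has 2 {lime, mint}.
        Root lime: left subtree has 0 nodes { }, right has 1 {mint}.
    Root moss: left subtree has 2 nodes {reed, fern}, right has 2 {yew, daisy}.
      Root reed: left subtree has 0 nodes { }, right has 1 {fern}.
      Root yew: left subtree has 0 nodes { }, right has 1 {daisy}.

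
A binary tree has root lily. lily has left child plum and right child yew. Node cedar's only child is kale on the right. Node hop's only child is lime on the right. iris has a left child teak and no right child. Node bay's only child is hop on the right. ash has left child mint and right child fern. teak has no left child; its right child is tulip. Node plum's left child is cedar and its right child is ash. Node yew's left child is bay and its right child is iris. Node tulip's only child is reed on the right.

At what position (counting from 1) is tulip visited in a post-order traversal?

11

Post-order visits the left subtree, then the right subtree, then the node.
At lily: go left to plum.
  At plum: go left to cedar.
    At cedar: no left child.
    At cedar: go right to kale.
      kale is a leaf — visit kale.
    Visit cedar.
  At plum: go right to ash.
    At ash: go left to mint.
      mint is a leaf — visit mint.
    At ash: go right to fern.
      fern is a leaf — visit fern.
    Visit ash.
  Visit plum.
At lily: go right to yew.
  At yew: go left to bay.
    At bay: no left child.
    At bay: go right to hop.
      At hop: no left child.
      At hop: go right to lime.
        lime is a leaf — visit lime.
      Visit hop.
    Visit bay.
  At yew: go right to iris.
    At iris: go left to teak.
      At teak: no left child.
      At teak: go right to tulip.
        At tulip: no left child.
        At tulip: go right to reed.
          reed is a leaf — visit reed.
        Visit tulip.
      Visit teak.
    At iris: no right child.
    Visit iris.
  Visit yew.
Visit lily.
Full post-order sequence: kale, cedar, mint, fern, ash, plum, lime, hop, bay, reed, tulip, teak, iris, yew, lily.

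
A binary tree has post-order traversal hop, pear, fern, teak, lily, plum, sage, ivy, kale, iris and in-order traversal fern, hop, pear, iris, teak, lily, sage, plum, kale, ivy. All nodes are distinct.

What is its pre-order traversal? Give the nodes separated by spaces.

iris fern pear hop kale sage lily teak plum ivy

The last element of post-order is the root; it splits in-order into left and right subtrees.
Root iris: left subtree has 3 nodes {fern, hop, pear}, right has 6 {teak, lily, sage, plum, kale, ivy}.
  Root fern: left subtree has 0 nodes { }, right has 2 {hop, pear}.
    Root pear: left subtree has 1 node {hop}, right has 0 { }.
  Root kale: left subtree has 4 nodes {teak, lily, sage, plum}, right has 1 {ivy}.
    Root sage: left subtree has 2 nodes {teak, lily}, right has 1 {plum}.
      Root lily: left subtree has 1 node {teak}, right has 0 { }.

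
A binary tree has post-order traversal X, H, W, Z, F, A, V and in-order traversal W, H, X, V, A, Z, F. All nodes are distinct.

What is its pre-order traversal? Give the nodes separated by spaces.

V W H X A F Z

The last element of post-order is the root; it splits in-order into left and right subtrees.
Root V: left subtree has 3 nodes {W, H, X}, right has 3 {A, Z, F}.
  Root W: left subtree has 0 nodes { }, right has 2 {H, X}.
    Root H: left subtree has 0 nodes { }, right has 1 {X}.
  Root A: left subtree has 0 nodes { }, right has 2 {Z, F}.
    Root F: left subtree has 1 node {Z}, right has 0 { }.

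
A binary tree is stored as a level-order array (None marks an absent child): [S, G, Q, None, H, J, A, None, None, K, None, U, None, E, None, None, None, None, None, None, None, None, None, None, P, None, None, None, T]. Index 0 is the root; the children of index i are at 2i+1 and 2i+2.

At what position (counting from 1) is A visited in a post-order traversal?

9

Post-order visits the left subtree, then the right subtree, then the node.
At S: go left to G.
  At G: no left child.
  At G: go right to H.
    At H: go left to K.
      K is a leaf — visit K.
    At H: no right child.
    Visit H.
  Visit G.
At S: go right to Q.
  At Q: go left to J.
    At J: go left to U.
      At U: no left child.
      At U: go right to P.
        P is a leaf — visit P.
      Visit U.
    At J: no right child.
    Visit J.
  At Q: go right to A.
    At A: go left to E.
      At E: no left child.
      At E: go right to T.
        T is a leaf — visit T.
      Visit E.
    At A: no right child.
    Visit A.
  Visit Q.
Visit S.
Full post-order sequence: K, H, G, P, U, J, T, E, A, Q, S.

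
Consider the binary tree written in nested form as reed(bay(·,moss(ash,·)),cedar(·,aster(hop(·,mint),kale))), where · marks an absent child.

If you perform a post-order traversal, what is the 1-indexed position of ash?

Post-order visits the left subtree, then the right subtree, then the node.
At reed: go left to bay.
  At bay: no left child.
  At bay: go right to moss.
    At moss: go left to ash.
      ash is a leaf — visit ash.
    At moss: no right child.
    Visit moss.
  Visit bay.
At reed: go right to cedar.
  At cedar: no left child.
  At cedar: go right to aster.
    At aster: go left to hop.
      At hop: no left child.
      At hop: go right to mint.
        mint is a leaf — visit mint.
      Visit hop.
    At aster: go right to kale.
      kale is a leaf — visit kale.
    Visit aster.
  Visit cedar.
Visit reed.
Full post-order sequence: ash, moss, bay, mint, hop, kale, aster, cedar, reed.

1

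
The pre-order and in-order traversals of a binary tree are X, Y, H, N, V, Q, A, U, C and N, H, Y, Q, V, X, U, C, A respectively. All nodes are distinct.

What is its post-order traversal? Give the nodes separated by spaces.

N H Q V Y C U A X

The first element of pre-order is the root; it splits in-order into left and right subtrees.
Root X: left subtree has 5 nodes {N, H, Y, Q, V}, right has 3 {U, C, A}.
  Root Y: left subtree has 2 nodes {N, H}, right has 2 {Q, V}.
    Root H: left subtree has 1 node {N}, right has 0 { }.
    Root V: left subtree has 1 node {Q}, right has 0 { }.
  Root A: left subtree has 2 nodes {U, C}, right has 0 { }.
    Root U: left subtree has 0 nodes { }, right has 1 {C}.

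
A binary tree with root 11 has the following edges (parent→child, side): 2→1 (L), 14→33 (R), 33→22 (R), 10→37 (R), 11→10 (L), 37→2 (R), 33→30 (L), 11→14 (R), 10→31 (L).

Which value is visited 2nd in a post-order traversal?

1

Post-order visits the left subtree, then the right subtree, then the node.
At 11: go left to 10.
  At 10: go left to 31.
    31 is a leaf — visit 31.
  At 10: go right to 37.
    At 37: no left child.
    At 37: go right to 2.
      At 2: go left to 1.
        1 is a leaf — visit 1.
      At 2: no right child.
      Visit 2.
    Visit 37.
  Visit 10.
At 11: go right to 14.
  At 14: no left child.
  At 14: go right to 33.
    At 33: go left to 30.
      30 is a leaf — visit 30.
    At 33: go right to 22.
      22 is a leaf — visit 22.
    Visit 33.
  Visit 14.
Visit 11.
Full post-order sequence: 31, 1, 2, 37, 10, 30, 22, 33, 14, 11.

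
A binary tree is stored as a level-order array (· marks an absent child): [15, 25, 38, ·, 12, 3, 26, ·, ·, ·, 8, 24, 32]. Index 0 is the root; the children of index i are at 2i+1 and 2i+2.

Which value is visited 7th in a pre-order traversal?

Pre-order visits the node, then its left subtree, then its right subtree.
Visit 15.
At 15: go left to 25.
  Visit 25.
  At 25: no left child.
  At 25: go right to 12.
    Visit 12.
    At 12: no left child.
    At 12: go right to 8.
      8 is a leaf — visit 8.
At 15: go right to 38.
  Visit 38.
  At 38: go left to 3.
    Visit 3.
    At 3: go left to 24.
      24 is a leaf — visit 24.
    At 3: go right to 32.
      32 is a leaf — visit 32.
  At 38: go right to 26.
    26 is a leaf — visit 26.
Full pre-order sequence: 15, 25, 12, 8, 38, 3, 24, 32, 26.

24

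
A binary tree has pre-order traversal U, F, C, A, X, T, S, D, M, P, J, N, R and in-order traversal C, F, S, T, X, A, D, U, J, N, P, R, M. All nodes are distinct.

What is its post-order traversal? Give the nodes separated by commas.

C, S, T, X, D, A, F, N, J, R, P, M, U

The first element of pre-order is the root; it splits in-order into left and right subtrees.
Root U: left subtree has 7 nodes {C, F, S, T, X, A, D}, right has 5 {J, N, P, R, M}.
  Root F: left subtree has 1 node {C}, right has 5 {S, T, X, A, D}.
    Root A: left subtree has 3 nodes {S, T, X}, right has 1 {D}.
      Root X: left subtree has 2 nodes {S, T}, right has 0 { }.
        Root T: left subtree has 1 node {S}, right has 0 { }.
  Root M: left subtree has 4 nodes {J, N, P, R}, right has 0 { }.
    Root P: left subtree has 2 nodes {J, N}, right has 1 {R}.
      Root J: left subtree has 0 nodes { }, right has 1 {N}.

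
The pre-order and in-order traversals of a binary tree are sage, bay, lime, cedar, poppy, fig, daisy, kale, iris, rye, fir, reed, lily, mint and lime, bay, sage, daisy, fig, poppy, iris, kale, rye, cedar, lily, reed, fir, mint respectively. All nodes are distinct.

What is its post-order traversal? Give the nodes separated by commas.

lime, bay, daisy, fig, iris, rye, kale, poppy, lily, reed, mint, fir, cedar, sage

The first element of pre-order is the root; it splits in-order into left and right subtrees.
Root sage: left subtree has 2 nodes {lime, bay}, right has 11 {daisy, fig, poppy, iris, kale, rye, cedar, lily, reed, fir, mint}.
  Root bay: left subtree has 1 node {lime}, right has 0 { }.
  Root cedar: left subtree has 6 nodes {daisy, fig, poppy, iris, kale, rye}, right has 4 {lily, reed, fir, mint}.
    Root poppy: left subtree has 2 nodes {daisy, fig}, right has 3 {iris, kale, rye}.
      Root fig: left subtree has 1 node {daisy}, right has 0 { }.
      Root kale: left subtree has 1 node {iris}, right has 1 {rye}.
    Root fir: left subtree has 2 nodes {lily, reed}, right has 1 {mint}.
      Root reed: left subtree has 1 node {lily}, right has 0 { }.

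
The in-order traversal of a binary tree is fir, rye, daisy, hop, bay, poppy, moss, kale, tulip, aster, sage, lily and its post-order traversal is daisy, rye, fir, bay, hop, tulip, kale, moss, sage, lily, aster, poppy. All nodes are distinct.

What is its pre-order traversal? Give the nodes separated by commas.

The last element of post-order is the root; it splits in-order into left and right subtrees.
Root poppy: left subtree has 5 nodes {fir, rye, daisy, hop, bay}, right has 6 {moss, kale, tulip, aster, sage, lily}.
  Root hop: left subtree has 3 nodes {fir, rye, daisy}, right has 1 {bay}.
    Root fir: left subtree has 0 nodes { }, right has 2 {rye, daisy}.
      Root rye: left subtree has 0 nodes { }, right has 1 {daisy}.
  Root aster: left subtree has 3 nodes {moss, kale, tulip}, right has 2 {sage, lily}.
    Root moss: left subtree has 0 nodes { }, right has 2 {kale, tulip}.
      Root kale: left subtree has 0 nodes { }, right has 1 {tulip}.
    Root lily: left subtree has 1 node {sage}, right has 0 { }.

poppy, hop, fir, rye, daisy, bay, aster, moss, kale, tulip, lily, sage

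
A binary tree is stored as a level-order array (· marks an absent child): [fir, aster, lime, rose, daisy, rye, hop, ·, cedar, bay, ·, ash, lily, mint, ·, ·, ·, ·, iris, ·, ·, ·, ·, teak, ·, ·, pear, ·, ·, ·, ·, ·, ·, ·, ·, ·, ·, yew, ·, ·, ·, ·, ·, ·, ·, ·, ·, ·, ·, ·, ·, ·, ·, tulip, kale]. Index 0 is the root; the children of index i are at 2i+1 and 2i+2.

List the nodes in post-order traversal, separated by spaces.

Post-order visits the left subtree, then the right subtree, then the node.
At fir: go left to aster.
  At aster: go left to rose.
    At rose: no left child.
    At rose: go right to cedar.
      At cedar: no left child.
      At cedar: go right to iris.
        At iris: go left to yew.
          yew is a leaf — visit yew.
        At iris: no right child.
        Visit iris.
      Visit cedar.
    Visit rose.
  At aster: go right to daisy.
    At daisy: go left to bay.
      bay is a leaf — visit bay.
    At daisy: no right child.
    Visit daisy.
  Visit aster.
At fir: go right to lime.
  At lime: go left to rye.
    At rye: go left to ash.
      At ash: go left to teak.
        teak is a leaf — visit teak.
      At ash: no right child.
      Visit ash.
    At rye: go right to lily.
      At lily: no left child.
      At lily: go right to pear.
        At pear: go left to tulip.
          tulip is a leaf — visit tulip.
        At pear: go right to kale.
          kale is a leaf — visit kale.
        Visit pear.
      Visit lily.
    Visit rye.
  At lime: go right to hop.
    At hop: go left to mint.
      mint is a leaf — visit mint.
    At hop: no right child.
    Visit hop.
  Visit lime.
Visit fir.

yew iris cedar rose bay daisy aster teak ash tulip kale pear lily rye mint hop lime fir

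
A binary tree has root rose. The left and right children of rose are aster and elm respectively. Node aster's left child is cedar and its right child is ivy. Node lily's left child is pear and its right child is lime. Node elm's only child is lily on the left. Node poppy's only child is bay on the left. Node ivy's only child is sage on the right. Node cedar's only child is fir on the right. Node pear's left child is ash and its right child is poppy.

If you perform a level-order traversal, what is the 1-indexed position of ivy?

Level-order visits nodes level by level from the root, left to right within each level.
Level 0: rose
Level 1: aster, elm
Level 2: cedar, ivy, lily
Level 3: fir, sage, pear, lime
Level 4: ash, poppy
Level 5: bay
Full level-order sequence: rose, aster, elm, cedar, ivy, lily, fir, sage, pear, lime, ash, poppy, bay.

5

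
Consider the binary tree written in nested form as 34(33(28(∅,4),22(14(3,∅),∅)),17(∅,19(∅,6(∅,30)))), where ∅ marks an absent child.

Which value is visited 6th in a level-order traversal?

Level-order visits nodes level by level from the root, left to right within each level.
Level 0: 34
Level 1: 33, 17
Level 2: 28, 22, 19
Level 3: 4, 14, 6
Level 4: 3, 30
Full level-order sequence: 34, 33, 17, 28, 22, 19, 4, 14, 6, 3, 30.

19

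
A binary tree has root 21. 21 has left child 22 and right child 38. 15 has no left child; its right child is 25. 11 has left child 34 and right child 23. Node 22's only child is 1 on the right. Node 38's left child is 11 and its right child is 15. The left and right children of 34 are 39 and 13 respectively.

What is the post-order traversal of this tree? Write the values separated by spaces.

Post-order visits the left subtree, then the right subtree, then the node.
At 21: go left to 22.
  At 22: no left child.
  At 22: go right to 1.
    1 is a leaf — visit 1.
  Visit 22.
At 21: go right to 38.
  At 38: go left to 11.
    At 11: go left to 34.
      At 34: go left to 39.
        39 is a leaf — visit 39.
      At 34: go right to 13.
        13 is a leaf — visit 13.
      Visit 34.
    At 11: go right to 23.
      23 is a leaf — visit 23.
    Visit 11.
  At 38: go right to 15.
    At 15: no left child.
    At 15: go right to 25.
      25 is a leaf — visit 25.
    Visit 15.
  Visit 38.
Visit 21.

1 22 39 13 34 23 11 25 15 38 21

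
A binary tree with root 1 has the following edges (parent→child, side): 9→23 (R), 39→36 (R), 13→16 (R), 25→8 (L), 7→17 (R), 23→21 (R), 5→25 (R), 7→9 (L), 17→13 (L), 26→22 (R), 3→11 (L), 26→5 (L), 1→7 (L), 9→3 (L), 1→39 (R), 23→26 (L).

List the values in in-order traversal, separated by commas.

In-order visits the left subtree, then the node, then the right subtree.
At 1: go left to 7.
  At 7: go left to 9.
    At 9: go left to 3.
      At 3: go left to 11.
        11 is a leaf — visit 11.
      Visit 3.
      At 3: no right child.
    Visit 9.
    At 9: go right to 23.
      At 23: go left to 26.
        At 26: go left to 5.
          At 5: no left child.
          Visit 5.
          At 5: go right to 25.
            At 25: go left to 8.
              8 is a leaf — visit 8.
            Visit 25.
            At 25: no right child.
        Visit 26.
        At 26: go right to 22.
          22 is a leaf — visit 22.
      Visit 23.
      At 23: go right to 21.
        21 is a leaf — visit 21.
  Visit 7.
  At 7: go right to 17.
    At 17: go left to 13.
      At 13: no left child.
      Visit 13.
      At 13: go right to 16.
        16 is a leaf — visit 16.
    Visit 17.
    At 17: no right child.
Visit 1.
At 1: go right to 39.
  At 39: no left child.
  Visit 39.
  At 39: go right to 36.
    36 is a leaf — visit 36.

11, 3, 9, 5, 8, 25, 26, 22, 23, 21, 7, 13, 16, 17, 1, 39, 36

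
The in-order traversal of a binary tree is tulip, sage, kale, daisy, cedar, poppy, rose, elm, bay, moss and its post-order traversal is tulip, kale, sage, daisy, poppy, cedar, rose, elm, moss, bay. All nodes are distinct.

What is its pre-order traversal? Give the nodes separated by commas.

The last element of post-order is the root; it splits in-order into left and right subtrees.
Root bay: left subtree has 8 nodes {tulip, sage, kale, daisy, cedar, poppy, rose, elm}, right has 1 {moss}.
  Root elm: left subtree has 7 nodes {tulip, sage, kale, daisy, cedar, poppy, rose}, right has 0 { }.
    Root rose: left subtree has 6 nodes {tulip, sage, kale, daisy, cedar, poppy}, right has 0 { }.
      Root cedar: left subtree has 4 nodes {tulip, sage, kale, daisy}, right has 1 {poppy}.
        Root daisy: left subtree has 3 nodes {tulip, sage, kale}, right has 0 { }.
          Root sage: left subtree has 1 node {tulip}, right has 1 {kale}.

bay, elm, rose, cedar, daisy, sage, tulip, kale, poppy, moss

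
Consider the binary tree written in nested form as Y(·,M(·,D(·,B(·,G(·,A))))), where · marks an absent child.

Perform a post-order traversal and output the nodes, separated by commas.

A, G, B, D, M, Y

Post-order visits the left subtree, then the right subtree, then the node.
At Y: no left child.
At Y: go right to M.
  At M: no left child.
  At M: go right to D.
    At D: no left child.
    At D: go right to B.
      At B: no left child.
      At B: go right to G.
        At G: no left child.
        At G: go right to A.
          A is a leaf — visit A.
        Visit G.
      Visit B.
    Visit D.
  Visit M.
Visit Y.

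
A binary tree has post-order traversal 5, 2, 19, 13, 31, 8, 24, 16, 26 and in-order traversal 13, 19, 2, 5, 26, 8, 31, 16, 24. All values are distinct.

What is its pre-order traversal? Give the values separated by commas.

The last element of post-order is the root; it splits in-order into left and right subtrees.
Root 26: left subtree has 4 nodes {13, 19, 2, 5}, right has 4 {8, 31, 16, 24}.
  Root 13: left subtree has 0 nodes { }, right has 3 {19, 2, 5}.
    Root 19: left subtree has 0 nodes { }, right has 2 {2, 5}.
      Root 2: left subtree has 0 nodes { }, right has 1 {5}.
  Root 16: left subtree has 2 nodes {8, 31}, right has 1 {24}.
    Root 8: left subtree has 0 nodes { }, right has 1 {31}.

26, 13, 19, 2, 5, 16, 8, 31, 24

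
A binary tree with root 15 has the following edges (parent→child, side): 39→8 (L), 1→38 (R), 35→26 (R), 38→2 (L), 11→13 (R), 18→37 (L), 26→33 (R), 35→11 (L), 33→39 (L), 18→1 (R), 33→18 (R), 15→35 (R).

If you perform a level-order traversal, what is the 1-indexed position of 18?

Level-order visits nodes level by level from the root, left to right within each level.
Level 0: 15
Level 1: 35
Level 2: 11, 26
Level 3: 13, 33
Level 4: 39, 18
Level 5: 8, 37, 1
Level 6: 38
Level 7: 2
Full level-order sequence: 15, 35, 11, 26, 13, 33, 39, 18, 8, 37, 1, 38, 2.

8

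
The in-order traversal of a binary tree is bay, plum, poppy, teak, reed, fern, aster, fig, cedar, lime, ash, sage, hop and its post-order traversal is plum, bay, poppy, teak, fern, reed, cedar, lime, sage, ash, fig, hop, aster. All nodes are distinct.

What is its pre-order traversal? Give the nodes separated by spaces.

The last element of post-order is the root; it splits in-order into left and right subtrees.
Root aster: left subtree has 6 nodes {bay, plum, poppy, teak, reed, fern}, right has 6 {fig, cedar, lime, ash, sage, hop}.
  Root reed: left subtree has 4 nodes {bay, plum, poppy, teak}, right has 1 {fern}.
    Root teak: left subtree has 3 nodes {bay, plum, poppy}, right has 0 { }.
      Root poppy: left subtree has 2 nodes {bay, plum}, right has 0 { }.
        Root bay: left subtree has 0 nodes { }, right has 1 {plum}.
  Root hop: left subtree has 5 nodes {fig, cedar, lime, ash, sage}, right has 0 { }.
    Root fig: left subtree has 0 nodes { }, right has 4 {cedar, lime, ash, sage}.
      Root ash: left subtree has 2 nodes {cedar, lime}, right has 1 {sage}.
        Root lime: left subtree has 1 node {cedar}, right has 0 { }.

aster reed teak poppy bay plum fern hop fig ash lime cedar sage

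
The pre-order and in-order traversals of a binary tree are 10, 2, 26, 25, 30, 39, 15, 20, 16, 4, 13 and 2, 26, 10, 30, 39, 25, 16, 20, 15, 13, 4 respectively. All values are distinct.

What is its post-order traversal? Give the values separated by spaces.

The first element of pre-order is the root; it splits in-order into left and right subtrees.
Root 10: left subtree has 2 nodes {2, 26}, right has 8 {30, 39, 25, 16, 20, 15, 13, 4}.
  Root 2: left subtree has 0 nodes { }, right has 1 {26}.
  Root 25: left subtree has 2 nodes {30, 39}, right has 5 {16, 20, 15, 13, 4}.
    Root 30: left subtree has 0 nodes { }, right has 1 {39}.
    Root 15: left subtree has 2 nodes {16, 20}, right has 2 {13, 4}.
      Root 20: left subtree has 1 node {16}, right has 0 { }.
      Root 4: left subtree has 1 node {13}, right has 0 { }.

26 2 39 30 16 20 13 4 15 25 10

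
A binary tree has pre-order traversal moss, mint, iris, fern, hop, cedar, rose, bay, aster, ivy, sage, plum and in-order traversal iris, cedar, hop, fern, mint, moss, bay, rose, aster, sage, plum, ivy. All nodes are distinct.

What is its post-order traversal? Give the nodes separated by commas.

The first element of pre-order is the root; it splits in-order into left and right subtrees.
Root moss: left subtree has 5 nodes {iris, cedar, hop, fern, mint}, right has 6 {bay, rose, aster, sage, plum, ivy}.
  Root mint: left subtree has 4 nodes {iris, cedar, hop, fern}, right has 0 { }.
    Root iris: left subtree has 0 nodes { }, right has 3 {cedar, hop, fern}.
      Root fern: left subtree has 2 nodes {cedar, hop}, right has 0 { }.
        Root hop: left subtree has 1 node {cedar}, right has 0 { }.
  Root rose: left subtree has 1 node {bay}, right has 4 {aster, sage, plum, ivy}.
    Root aster: left subtree has 0 nodes { }, right has 3 {sage, plum, ivy}.
      Root ivy: left subtree has 2 nodes {sage, plum}, right has 0 { }.
        Root sage: left subtree has 0 nodes { }, right has 1 {plum}.

cedar, hop, fern, iris, mint, bay, plum, sage, ivy, aster, rose, moss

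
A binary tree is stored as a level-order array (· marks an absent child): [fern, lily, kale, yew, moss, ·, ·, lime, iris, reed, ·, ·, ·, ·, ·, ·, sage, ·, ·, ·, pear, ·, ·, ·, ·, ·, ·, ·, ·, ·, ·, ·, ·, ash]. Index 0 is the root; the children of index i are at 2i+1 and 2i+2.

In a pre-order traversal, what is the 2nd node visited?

Pre-order visits the node, then its left subtree, then its right subtree.
Visit fern.
At fern: go left to lily.
  Visit lily.
  At lily: go left to yew.
    Visit yew.
    At yew: go left to lime.
      Visit lime.
      At lime: no left child.
      At lime: go right to sage.
        Visit sage.
        At sage: go left to ash.
          ash is a leaf — visit ash.
        At sage: no right child.
    At yew: go right to iris.
      iris is a leaf — visit iris.
  At lily: go right to moss.
    Visit moss.
    At moss: go left to reed.
      Visit reed.
      At reed: no left child.
      At reed: go right to pear.
        pear is a leaf — visit pear.
    At moss: no right child.
At fern: go right to kale.
  kale is a leaf — visit kale.
Full pre-order sequence: fern, lily, yew, lime, sage, ash, iris, moss, reed, pear, kale.

lily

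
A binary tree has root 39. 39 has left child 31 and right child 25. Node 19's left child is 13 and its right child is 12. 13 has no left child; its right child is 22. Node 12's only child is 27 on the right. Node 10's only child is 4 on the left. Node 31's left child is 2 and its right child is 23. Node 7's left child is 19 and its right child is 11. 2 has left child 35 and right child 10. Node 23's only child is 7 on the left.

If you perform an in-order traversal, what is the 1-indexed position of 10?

In-order visits the left subtree, then the node, then the right subtree.
At 39: go left to 31.
  At 31: go left to 2.
    At 2: go left to 35.
      35 is a leaf — visit 35.
    Visit 2.
    At 2: go right to 10.
      At 10: go left to 4.
        4 is a leaf — visit 4.
      Visit 10.
      At 10: no right child.
  Visit 31.
  At 31: go right to 23.
    At 23: go left to 7.
      At 7: go left to 19.
        At 19: go left to 13.
          At 13: no left child.
          Visit 13.
          At 13: go right to 22.
            22 is a leaf — visit 22.
        Visit 19.
        At 19: go right to 12.
          At 12: no left child.
          Visit 12.
          At 12: go right to 27.
            27 is a leaf — visit 27.
      Visit 7.
      At 7: go right to 11.
        11 is a leaf — visit 11.
    Visit 23.
    At 23: no right child.
Visit 39.
At 39: go right to 25.
  25 is a leaf — visit 25.
Full in-order sequence: 35, 2, 4, 10, 31, 13, 22, 19, 12, 27, 7, 11, 23, 39, 25.

4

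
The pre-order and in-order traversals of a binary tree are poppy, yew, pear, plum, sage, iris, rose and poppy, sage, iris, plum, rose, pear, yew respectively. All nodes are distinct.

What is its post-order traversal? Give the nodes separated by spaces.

iris sage rose plum pear yew poppy

The first element of pre-order is the root; it splits in-order into left and right subtrees.
Root poppy: left subtree has 0 nodes { }, right has 6 {sage, iris, plum, rose, pear, yew}.
  Root yew: left subtree has 5 nodes {sage, iris, plum, rose, pear}, right has 0 { }.
    Root pear: left subtree has 4 nodes {sage, iris, plum, rose}, right has 0 { }.
      Root plum: left subtree has 2 nodes {sage, iris}, right has 1 {rose}.
        Root sage: left subtree has 0 nodes { }, right has 1 {iris}.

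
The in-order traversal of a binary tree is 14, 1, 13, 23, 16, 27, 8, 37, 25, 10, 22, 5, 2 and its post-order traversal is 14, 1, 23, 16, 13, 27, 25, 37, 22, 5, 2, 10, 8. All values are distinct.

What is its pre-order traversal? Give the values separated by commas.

8, 27, 13, 1, 14, 16, 23, 10, 37, 25, 2, 5, 22

The last element of post-order is the root; it splits in-order into left and right subtrees.
Root 8: left subtree has 6 nodes {14, 1, 13, 23, 16, 27}, right has 6 {37, 25, 10, 22, 5, 2}.
  Root 27: left subtree has 5 nodes {14, 1, 13, 23, 16}, right has 0 { }.
    Root 13: left subtree has 2 nodes {14, 1}, right has 2 {23, 16}.
      Root 1: left subtree has 1 node {14}, right has 0 { }.
      Root 16: left subtree has 1 node {23}, right has 0 { }.
  Root 10: left subtree has 2 nodes {37, 25}, right has 3 {22, 5, 2}.
    Root 37: left subtree has 0 nodes { }, right has 1 {25}.
    Root 2: left subtree has 2 nodes {22, 5}, right has 0 { }.
      Root 5: left subtree has 1 node {22}, right has 0 { }.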